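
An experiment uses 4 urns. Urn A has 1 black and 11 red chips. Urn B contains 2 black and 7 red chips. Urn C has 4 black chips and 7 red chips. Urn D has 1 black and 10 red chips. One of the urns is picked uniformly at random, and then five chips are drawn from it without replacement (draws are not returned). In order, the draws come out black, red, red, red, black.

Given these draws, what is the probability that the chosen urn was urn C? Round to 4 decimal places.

0.6207

The likelihood of the observed sequence under each hypothesis: P(data | urn A) = (1/12)(11/11)(10/10)(9/9)(0/8) = 0; P(data | urn B) = (2/9)(7/8)(6/7)(5/6)(1/5) = 0.027778; P(data | urn C) = (4/11)(7/10)(6/9)(5/8)(3/7) = 0.045455; P(data | urn D) = (1/11)(10/10)(9/9)(8/8)(0/7) = 0.
Multiplying each by its prior: 1/4 · 0 = 0, 1/4 · 0.027778 = 0.0069444, 1/4 · 0.045455 = 0.011364, 1/4 · 0 = 0; summing to 0.018308.
So P(urn C | data) = (0.011364) / (0.018308) = 0.62069.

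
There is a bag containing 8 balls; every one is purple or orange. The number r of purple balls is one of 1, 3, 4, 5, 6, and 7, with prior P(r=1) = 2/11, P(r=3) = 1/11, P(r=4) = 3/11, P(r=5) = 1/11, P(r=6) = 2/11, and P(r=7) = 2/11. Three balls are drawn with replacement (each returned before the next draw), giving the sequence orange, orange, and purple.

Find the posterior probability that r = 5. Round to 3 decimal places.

0.095

Compute the likelihood of the observed sequence for each case: P(data | r = 1) = (7/8)(7/8)(1/8) = 0.095703; P(data | r = 3) = (5/8)(5/8)(3/8) = 0.14648; P(data | r = 4) = (4/8)(4/8)(4/8) = 0.125; P(data | r = 5) = (3/8)(3/8)(5/8) = 0.087891; P(data | r = 6) = (2/8)(2/8)(6/8) = 0.046875; P(data | r = 7) = (1/8)(1/8)(7/8) = 0.013672.
Multiplying each by its prior: 2/11 · 0.095703 = 0.017401, 1/11 · 0.14648 = 0.013317, 3/11 · 0.125 = 0.034091, 1/11 · 0.087891 = 0.0079901, 2/11 · 0.046875 = 0.0085227, 2/11 · 0.013672 = 0.0024858; these sum to 0.083807.
By Bayes' rule, P(r = 5 | data) = (0.0079901) / (0.083807) = 0.095339.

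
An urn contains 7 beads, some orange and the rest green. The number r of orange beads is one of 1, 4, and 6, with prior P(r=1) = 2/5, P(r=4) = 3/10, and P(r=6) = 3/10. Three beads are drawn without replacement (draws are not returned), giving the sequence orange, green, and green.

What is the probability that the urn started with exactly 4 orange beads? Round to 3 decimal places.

0.375

Under each hypothesis, the probability of the observed sequence is: P(data | r = 1) = (1/7)(6/6)(5/5) = 1/7; P(data | r = 4) = (4/7)(3/6)(2/5) = 4/35; P(data | r = 6) = (6/7)(1/6)(0/5) = 0.
The prior-weighted likelihoods are 2/5 · 1/7 = 2/35, 3/10 · 4/35 = 6/175, 3/10 · 0 = 0; with total 16/175.
So P(r = 4 | data) = (6/175) / (16/175) = 3/8.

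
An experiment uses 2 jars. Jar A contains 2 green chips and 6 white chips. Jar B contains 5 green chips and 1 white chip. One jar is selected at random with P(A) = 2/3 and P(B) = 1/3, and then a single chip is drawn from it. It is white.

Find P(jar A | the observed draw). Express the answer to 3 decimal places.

Compute the likelihood of this draw for each case: P(data | jar A) = (6/8) = 3/4; P(data | jar B) = (1/6) = 1/6.
Multiplying each by its prior: 2/3 · 3/4 = 1/2, 1/3 · 1/6 = 1/18; summing to 5/9.
Therefore the posterior P(jar A | data) = (1/2) / (5/9) = 9/10.

0.900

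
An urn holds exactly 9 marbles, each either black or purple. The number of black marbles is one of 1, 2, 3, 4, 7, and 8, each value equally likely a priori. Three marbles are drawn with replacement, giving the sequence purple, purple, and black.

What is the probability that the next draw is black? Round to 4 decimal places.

For each hypothesis, P(data | H) works out to: P(data | r = 1) = (8/9)(8/9)(1/9) = 0.087791; P(data | r = 2) = (7/9)(7/9)(2/9) = 0.13443; P(data | r = 3) = (6/9)(6/9)(3/9) = 0.14815; P(data | r = 4) = (5/9)(5/9)(4/9) = 0.13717; P(data | r = 7) = (2/9)(2/9)(7/9) = 0.038409; P(data | r = 8) = (1/9)(1/9)(8/9) = 0.010974.
The prior-weighted likelihoods are 1/6 · 0.087791 = 0.014632, 1/6 · 0.13443 = 0.022405, 1/6 · 0.14815 = 0.024691, 1/6 · 0.13717 = 0.022862, 1/6 · 0.038409 = 0.0064015, 1/6 · 0.010974 = 0.001829; summing to 0.092821.
Normalising, the posterior is P(r = 1 | data) = 0.15764, P(r = 2 | data) = 0.24138, P(r = 3 | data) = 0.26601, P(r = 4 | data) = 0.24631, P(r = 7 | data) = 0.068966, P(r = 8 | data) = 0.019704.
Averaging over the posterior, P(black next | data) = (1/9)(0.15764) + (2/9)(0.24138) + (1/3)(0.26601) + (4/9)(0.24631) + (7/9)(0.068966) + (8/9)(0.019704) = 0.34045.

0.3404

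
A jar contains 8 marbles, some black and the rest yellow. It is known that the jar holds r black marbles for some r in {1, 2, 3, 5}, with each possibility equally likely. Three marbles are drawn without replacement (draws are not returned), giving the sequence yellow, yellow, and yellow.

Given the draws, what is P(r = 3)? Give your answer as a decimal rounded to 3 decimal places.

Under each hypothesis, the probability of the observed sequence is: P(data | r = 1) = (7/8)(6/7)(5/6) = 5/8; P(data | r = 2) = (6/8)(5/7)(4/6) = 5/14; P(data | r = 3) = (5/8)(4/7)(3/6) = 5/28; P(data | r = 5) = (3/8)(2/7)(1/6) = 1/56.
Weighting by the prior gives 1/4 · 5/8 = 5/32, 1/4 · 5/14 = 5/56, 1/4 · 5/28 = 5/112, 1/4 · 1/56 = 1/224; these sum to 33/112.
Therefore the posterior P(r = 3 | data) = (5/112) / (33/112) = 5/33.

0.152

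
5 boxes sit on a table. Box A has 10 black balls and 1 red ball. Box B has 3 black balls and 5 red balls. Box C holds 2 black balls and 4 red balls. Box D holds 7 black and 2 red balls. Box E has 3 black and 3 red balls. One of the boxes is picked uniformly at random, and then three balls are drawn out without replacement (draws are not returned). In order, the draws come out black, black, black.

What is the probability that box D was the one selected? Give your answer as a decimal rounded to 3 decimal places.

0.344

Compute the likelihood of the observed sequence for each case: P(data | box A) = (10/11)(9/10)(8/9) = 0.72727; P(data | box B) = (3/8)(2/7)(1/6) = 0.017857; P(data | box C) = (2/6)(1/5)(0/4) = 0; P(data | box D) = (7/9)(6/8)(5/7) = 0.41667; P(data | box E) = (3/6)(2/5)(1/4) = 0.05.
Weighting by the prior gives 1/5 · 0.72727 = 0.14545, 1/5 · 0.017857 = 0.0035714, 1/5 · 0 = 0, 1/5 · 0.41667 = 0.083333, 1/5 · 0.05 = 0.01; with total 0.24236.
By Bayes' rule, P(box D | data) = (0.083333) / (0.24236) = 0.34384.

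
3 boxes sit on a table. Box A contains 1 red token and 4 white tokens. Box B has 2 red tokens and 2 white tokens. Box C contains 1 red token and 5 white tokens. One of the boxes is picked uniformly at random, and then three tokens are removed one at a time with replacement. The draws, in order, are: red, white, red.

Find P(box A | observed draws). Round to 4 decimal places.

For each hypothesis, P(data | H) works out to: P(data | box A) = (1/5)(4/5)(1/5) = 0.032; P(data | box B) = (2/4)(2/4)(2/4) = 0.125; P(data | box C) = (1/6)(5/6)(1/6) = 0.023148.
Weighting by the prior gives 1/3 · 0.032 = 0.010667, 1/3 · 0.125 = 0.041667, 1/3 · 0.023148 = 0.007716; summing to 0.060049.
Hence P(box A | data) = (0.010667) / (0.060049) = 0.17763.

0.1776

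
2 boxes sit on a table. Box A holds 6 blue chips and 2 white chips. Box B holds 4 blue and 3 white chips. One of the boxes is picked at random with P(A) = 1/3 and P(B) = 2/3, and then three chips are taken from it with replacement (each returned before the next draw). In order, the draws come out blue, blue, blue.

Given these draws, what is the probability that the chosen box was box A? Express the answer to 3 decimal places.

0.531

For each hypothesis, P(data | H) works out to: P(data | box A) = (6/8)(6/8)(6/8) = 0.42188; P(data | box B) = (4/7)(4/7)(4/7) = 0.18659.
The prior-weighted likelihoods are 1/3 · 0.42188 = 0.14062, 2/3 · 0.18659 = 0.12439; these sum to 0.26502.
By Bayes' rule, P(box A | data) = (0.14062) / (0.26502) = 0.53063.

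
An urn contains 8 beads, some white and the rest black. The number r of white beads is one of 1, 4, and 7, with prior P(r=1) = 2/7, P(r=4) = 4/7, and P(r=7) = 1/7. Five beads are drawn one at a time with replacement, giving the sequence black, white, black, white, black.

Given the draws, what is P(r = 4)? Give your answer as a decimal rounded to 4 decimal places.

0.8479

Under each hypothesis, the probability of the observed sequence is: P(data | r = 1) = (7/8)(1/8)(7/8)(1/8)(7/8) = 0.010468; P(data | r = 4) = (4/8)(4/8)(4/8)(4/8)(4/8) = 0.03125; P(data | r = 7) = (1/8)(7/8)(1/8)(7/8)(1/8) = 0.0014954.
Multiplying each by its prior: 2/7 · 0.010468 = 0.0029907, 4/7 · 0.03125 = 0.017857, 1/7 · 0.0014954 = 0.00021362; with total 0.021061.
By Bayes' rule, P(r = 4 | data) = (0.017857) / (0.021061) = 0.84786.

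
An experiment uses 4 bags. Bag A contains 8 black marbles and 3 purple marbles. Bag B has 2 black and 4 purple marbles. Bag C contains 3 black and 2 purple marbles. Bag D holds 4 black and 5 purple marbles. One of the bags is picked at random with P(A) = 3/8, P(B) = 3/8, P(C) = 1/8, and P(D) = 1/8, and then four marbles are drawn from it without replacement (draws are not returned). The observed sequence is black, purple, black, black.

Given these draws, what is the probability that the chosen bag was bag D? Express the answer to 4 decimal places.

For each hypothesis, P(data | H) works out to: P(data | bag A) = (8/11)(3/10)(7/9)(6/8) = 0.12727; P(data | bag B) = (2/6)(4/5)(1/4)(0/3) = 0; P(data | bag C) = (3/5)(2/4)(2/3)(1/2) = 0.1; P(data | bag D) = (4/9)(5/8)(3/7)(2/6) = 0.039683.
The prior-weighted likelihoods are 3/8 · 0.12727 = 0.047727, 3/8 · 0 = 0, 1/8 · 0.1 = 0.0125, 1/8 · 0.039683 = 0.0049603; with total 0.065188.
Hence P(bag D | data) = (0.0049603) / (0.065188) = 0.076093.

0.0761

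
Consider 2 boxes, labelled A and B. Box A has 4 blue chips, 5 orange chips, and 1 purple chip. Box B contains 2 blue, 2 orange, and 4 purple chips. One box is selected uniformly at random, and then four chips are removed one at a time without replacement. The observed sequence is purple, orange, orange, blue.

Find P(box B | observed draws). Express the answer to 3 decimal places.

0.375

For each hypothesis, P(data | H) works out to: P(data | box A) = (1/10)(5/9)(4/8)(4/7) = 1/63; P(data | box B) = (4/8)(2/7)(1/6)(2/5) = 1/105.
Weighting by the prior gives 1/2 · 1/63 = 1/126, 1/2 · 1/105 = 1/210; summing to 4/315.
Hence P(box B | data) = (1/210) / (4/315) = 3/8.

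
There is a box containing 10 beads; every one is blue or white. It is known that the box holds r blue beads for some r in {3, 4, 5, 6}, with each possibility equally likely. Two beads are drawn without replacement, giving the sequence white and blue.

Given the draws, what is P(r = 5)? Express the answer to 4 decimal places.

0.2660

Compute the likelihood of the observed sequence for each case: P(data | r = 3) = (7/10)(3/9) = 7/30; P(data | r = 4) = (6/10)(4/9) = 4/15; P(data | r = 5) = (5/10)(5/9) = 5/18; P(data | r = 6) = (4/10)(6/9) = 4/15.
Weighting by the prior gives 1/4 · 7/30 = 7/120, 1/4 · 4/15 = 1/15, 1/4 · 5/18 = 5/72, 1/4 · 4/15 = 1/15; with total 47/180.
Therefore the posterior P(r = 5 | data) = (5/72) / (47/180) = 25/94.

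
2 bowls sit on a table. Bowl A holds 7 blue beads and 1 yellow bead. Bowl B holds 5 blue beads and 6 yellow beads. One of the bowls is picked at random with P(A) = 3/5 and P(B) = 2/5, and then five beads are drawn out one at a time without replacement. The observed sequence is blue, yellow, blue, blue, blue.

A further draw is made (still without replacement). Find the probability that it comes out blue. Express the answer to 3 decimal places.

For each hypothesis, P(data | H) works out to: P(data | bowl A) = (7/8)(1/7)(6/6)(5/5)(4/4) = 0.125; P(data | bowl B) = (5/11)(6/10)(4/9)(3/8)(2/7) = 0.012987.
Weighting by the prior gives 3/5 · 0.125 = 0.075, 2/5 · 0.012987 = 0.0051948; these sum to 0.080195.
The posterior is then P(bowl A | data) = 0.93522, P(bowl B | data) = 0.064777.
So P(blue next | data) = Σ P(blue next | H) P(H | data) = (1)(0.93522) + (1/6)(0.064777) = 0.94602.

0.946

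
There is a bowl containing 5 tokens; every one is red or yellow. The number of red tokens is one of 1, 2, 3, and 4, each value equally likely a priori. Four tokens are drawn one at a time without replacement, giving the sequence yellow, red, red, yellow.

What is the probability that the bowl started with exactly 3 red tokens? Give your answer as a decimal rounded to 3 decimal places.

0.500

Compute the likelihood of the observed sequence for each case: P(data | r = 1) = (4/5)(1/4)(0/3) = 0; P(data | r = 2) = (3/5)(2/4)(1/3)(2/2) = 1/10; P(data | r = 3) = (2/5)(3/4)(2/3)(1/2) = 1/10; P(data | r = 4) = (1/5)(4/4)(3/3)(0/2) = 0.
The prior-weighted likelihoods are 1/4 · 0 = 0, 1/4 · 1/10 = 1/40, 1/4 · 1/10 = 1/40, 1/4 · 0 = 0; with total 1/20.
By Bayes' rule, P(r = 3 | data) = (1/40) / (1/20) = 1/2.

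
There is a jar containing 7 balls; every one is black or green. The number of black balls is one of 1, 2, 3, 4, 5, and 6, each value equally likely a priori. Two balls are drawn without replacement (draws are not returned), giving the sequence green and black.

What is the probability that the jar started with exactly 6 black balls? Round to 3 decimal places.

For each hypothesis, P(data | H) works out to: P(data | r = 1) = (6/7)(1/6) = 1/7; P(data | r = 2) = (5/7)(2/6) = 5/21; P(data | r = 3) = (4/7)(3/6) = 2/7; P(data | r = 4) = (3/7)(4/6) = 2/7; P(data | r = 5) = (2/7)(5/6) = 5/21; P(data | r = 6) = (1/7)(6/6) = 1/7.
Multiplying each by its prior: 1/6 · 1/7 = 1/42, 1/6 · 5/21 = 5/126, 1/6 · 2/7 = 1/21, 1/6 · 2/7 = 1/21, 1/6 · 5/21 = 5/126, 1/6 · 1/7 = 1/42; summing to 2/9.
Hence P(r = 6 | data) = (1/42) / (2/9) = 3/28.

0.107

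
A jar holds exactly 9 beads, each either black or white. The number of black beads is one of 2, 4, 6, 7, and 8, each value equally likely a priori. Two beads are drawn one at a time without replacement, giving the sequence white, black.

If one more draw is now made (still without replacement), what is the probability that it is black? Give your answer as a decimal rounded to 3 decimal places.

For each hypothesis, P(data | H) works out to: P(data | r = 2) = (7/9)(2/8) = 7/36; P(data | r = 4) = (5/9)(4/8) = 5/18; P(data | r = 6) = (3/9)(6/8) = 1/4; P(data | r = 7) = (2/9)(7/8) = 7/36; P(data | r = 8) = (1/9)(8/8) = 1/9.
Weighting by the prior gives 1/5 · 7/36 = 7/180, 1/5 · 5/18 = 1/18, 1/5 · 1/4 = 1/20, 1/5 · 7/36 = 7/180, 1/5 · 1/9 = 1/45; with total 37/180.
Normalising, the posterior is P(r = 2 | data) = 7/37, P(r = 4 | data) = 10/37, P(r = 6 | data) = 9/37, P(r = 7 | data) = 7/37, P(r = 8 | data) = 4/37.
So P(black next | data) = Σ P(black next | H) P(H | data) = (1/7)(7/37) + (3/7)(10/37) + (5/7)(9/37) + (6/7)(7/37) + (1)(4/37) = 152/259.

0.587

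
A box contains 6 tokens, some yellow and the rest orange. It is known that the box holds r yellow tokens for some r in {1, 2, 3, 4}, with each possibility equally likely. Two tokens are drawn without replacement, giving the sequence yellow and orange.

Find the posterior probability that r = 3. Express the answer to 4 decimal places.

0.3000

The likelihood of the observed sequence under each hypothesis: P(data | r = 1) = (1/6)(5/5) = 1/6; P(data | r = 2) = (2/6)(4/5) = 4/15; P(data | r = 3) = (3/6)(3/5) = 3/10; P(data | r = 4) = (4/6)(2/5) = 4/15.
The prior-weighted likelihoods are 1/4 · 1/6 = 1/24, 1/4 · 4/15 = 1/15, 1/4 · 3/10 = 3/40, 1/4 · 4/15 = 1/15; summing to 1/4.
Therefore the posterior P(r = 3 | data) = (3/40) / (1/4) = 3/10.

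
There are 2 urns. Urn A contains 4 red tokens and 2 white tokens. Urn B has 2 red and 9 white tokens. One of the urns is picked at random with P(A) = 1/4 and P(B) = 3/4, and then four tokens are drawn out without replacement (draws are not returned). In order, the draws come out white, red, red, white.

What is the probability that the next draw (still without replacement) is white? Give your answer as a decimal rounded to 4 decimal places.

0.4500

Compute the likelihood of the observed sequence for each case: P(data | urn A) = (2/6)(4/5)(3/4)(1/3) = 1/15; P(data | urn B) = (9/11)(2/10)(1/9)(8/8) = 1/55.
The prior-weighted likelihoods are 1/4 · 1/15 = 1/60, 3/4 · 1/55 = 3/220; with total 1/33.
Normalising, the posterior is P(urn A | data) = 11/20, P(urn B | data) = 9/20.
So P(white next | data) = Σ P(white next | H) P(H | data) = (0)(11/20) + (1)(9/20) = 9/20.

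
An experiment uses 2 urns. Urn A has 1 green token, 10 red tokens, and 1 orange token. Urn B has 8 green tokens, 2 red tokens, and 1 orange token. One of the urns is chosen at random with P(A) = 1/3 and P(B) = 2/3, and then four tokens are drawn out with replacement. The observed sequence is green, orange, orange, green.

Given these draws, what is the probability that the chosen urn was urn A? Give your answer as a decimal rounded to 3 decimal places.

0.005

Compute the likelihood of the observed sequence for each case: P(data | urn A) = (1/12)(1/12)(1/12)(1/12) = 4.8225e-05; P(data | urn B) = (8/11)(1/11)(1/11)(8/11) = 0.0043713.
Multiplying each by its prior: 1/3 · 4.8225e-05 = 1.6075e-05, 2/3 · 0.0043713 = 0.0029142; summing to 0.0029303.
Hence P(urn A | data) = (1.6075e-05) / (0.0029303) = 0.0054859.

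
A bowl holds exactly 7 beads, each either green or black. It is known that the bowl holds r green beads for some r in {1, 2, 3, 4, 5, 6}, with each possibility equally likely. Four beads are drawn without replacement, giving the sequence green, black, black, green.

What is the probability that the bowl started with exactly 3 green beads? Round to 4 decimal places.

0.3214

The likelihood of the observed sequence under each hypothesis: P(data | r = 1) = (1/7)(6/6)(5/5)(0/4) = 0; P(data | r = 2) = (2/7)(5/6)(4/5)(1/4) = 1/21; P(data | r = 3) = (3/7)(4/6)(3/5)(2/4) = 3/35; P(data | r = 4) = (4/7)(3/6)(2/5)(3/4) = 3/35; P(data | r = 5) = (5/7)(2/6)(1/5)(4/4) = 1/21; P(data | r = 6) = (6/7)(1/6)(0/5) = 0.
Weighting by the prior gives 1/6 · 0 = 0, 1/6 · 1/21 = 1/126, 1/6 · 3/35 = 1/70, 1/6 · 3/35 = 1/70, 1/6 · 1/21 = 1/126, 1/6 · 0 = 0; summing to 2/45.
So P(r = 3 | data) = (1/70) / (2/45) = 9/28.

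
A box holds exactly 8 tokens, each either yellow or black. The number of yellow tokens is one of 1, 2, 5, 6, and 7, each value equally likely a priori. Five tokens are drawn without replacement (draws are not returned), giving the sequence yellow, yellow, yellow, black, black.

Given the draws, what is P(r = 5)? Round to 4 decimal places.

0.6000

Under each hypothesis, the probability of the observed sequence is: P(data | r = 1) = (1/8)(0/7) = 0; P(data | r = 2) = (2/8)(1/7)(0/6) = 0; P(data | r = 5) = (5/8)(4/7)(3/6)(3/5)(2/4) = 3/56; P(data | r = 6) = (6/8)(5/7)(4/6)(2/5)(1/4) = 1/28; P(data | r = 7) = (7/8)(6/7)(5/6)(1/5)(0/4) = 0.
Weighting by the prior gives 1/5 · 0 = 0, 1/5 · 0 = 0, 1/5 · 3/56 = 3/280, 1/5 · 1/28 = 1/140, 1/5 · 0 = 0; summing to 1/56.
Hence P(r = 5 | data) = (3/280) / (1/56) = 3/5.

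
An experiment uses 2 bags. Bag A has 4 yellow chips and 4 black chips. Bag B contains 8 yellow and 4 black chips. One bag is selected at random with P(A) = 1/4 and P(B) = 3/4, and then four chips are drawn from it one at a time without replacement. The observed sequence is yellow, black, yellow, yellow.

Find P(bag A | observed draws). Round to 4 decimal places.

0.1441

Under each hypothesis, the probability of the observed sequence is: P(data | bag A) = (4/8)(4/7)(3/6)(2/5) = 0.057143; P(data | bag B) = (8/12)(4/11)(7/10)(6/9) = 0.11313.
The prior-weighted likelihoods are 1/4 · 0.057143 = 0.014286, 3/4 · 0.11313 = 0.084848; summing to 0.099134.
Hence P(bag A | data) = (0.014286) / (0.099134) = 0.1441.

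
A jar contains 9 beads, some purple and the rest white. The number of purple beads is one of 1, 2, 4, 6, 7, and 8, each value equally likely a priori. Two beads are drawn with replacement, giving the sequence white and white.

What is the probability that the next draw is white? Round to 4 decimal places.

For each hypothesis, P(data | H) works out to: P(data | r = 1) = (8/9)(8/9) = 64/81; P(data | r = 2) = (7/9)(7/9) = 49/81; P(data | r = 4) = (5/9)(5/9) = 25/81; P(data | r = 6) = (3/9)(3/9) = 1/9; P(data | r = 7) = (2/9)(2/9) = 4/81; P(data | r = 8) = (1/9)(1/9) = 1/81.
Multiplying each by its prior: 1/6 · 64/81 = 32/243, 1/6 · 49/81 = 49/486, 1/6 · 25/81 = 25/486, 1/6 · 1/9 = 1/54, 1/6 · 4/81 = 2/243, 1/6 · 1/81 = 1/486; with total 76/243.
Normalising, the posterior is P(r = 1 | data) = 8/19, P(r = 2 | data) = 49/152, P(r = 4 | data) = 25/152, P(r = 6 | data) = 9/152, P(r = 7 | data) = 1/38, P(r = 8 | data) = 1/152.
Averaging over the posterior, P(white next | data) = (8/9)(8/19) + (7/9)(49/152) + (5/9)(25/152) + (1/3)(9/152) + (2/9)(1/38) + (1/9)(1/152) = 127/171.

0.7427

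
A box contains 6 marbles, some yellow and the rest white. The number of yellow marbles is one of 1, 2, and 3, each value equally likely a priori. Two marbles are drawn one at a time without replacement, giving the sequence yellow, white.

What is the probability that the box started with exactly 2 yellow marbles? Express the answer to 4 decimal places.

The likelihood of the observed sequence under each hypothesis: P(data | r = 1) = (1/6)(5/5) = 1/6; P(data | r = 2) = (2/6)(4/5) = 4/15; P(data | r = 3) = (3/6)(3/5) = 3/10.
Weighting by the prior gives 1/3 · 1/6 = 1/18, 1/3 · 4/15 = 4/45, 1/3 · 3/10 = 1/10; these sum to 11/45.
Hence P(r = 2 | data) = (4/45) / (11/45) = 4/11.

0.3636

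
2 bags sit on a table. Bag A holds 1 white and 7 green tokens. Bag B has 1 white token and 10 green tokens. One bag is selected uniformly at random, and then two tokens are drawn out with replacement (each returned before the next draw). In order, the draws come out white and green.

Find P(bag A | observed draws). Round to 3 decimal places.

0.570

The likelihood of the observed sequence under each hypothesis: P(data | bag A) = (1/8)(7/8) = 0.10938; P(data | bag B) = (1/11)(10/11) = 0.082645.
The prior-weighted likelihoods are 1/2 · 0.10938 = 0.054688, 1/2 · 0.082645 = 0.041322; with total 0.09601.
Hence P(bag A | data) = (0.054688) / (0.09601) = 0.5696.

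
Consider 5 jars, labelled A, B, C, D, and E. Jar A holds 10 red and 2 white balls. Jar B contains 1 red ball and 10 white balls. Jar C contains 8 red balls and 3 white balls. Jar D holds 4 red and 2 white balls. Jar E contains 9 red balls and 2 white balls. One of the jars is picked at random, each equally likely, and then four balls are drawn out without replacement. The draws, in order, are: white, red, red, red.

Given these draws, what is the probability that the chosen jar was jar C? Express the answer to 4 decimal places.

The likelihood of the observed sequence under each hypothesis: P(data | jar A) = (2/12)(10/11)(9/10)(8/9) = 4/33; P(data | jar B) = (10/11)(1/10)(0/9) = 0; P(data | jar C) = (3/11)(8/10)(7/9)(6/8) = 7/55; P(data | jar D) = (2/6)(4/5)(3/4)(2/3) = 2/15; P(data | jar E) = (2/11)(9/10)(8/9)(7/8) = 7/55.
The prior-weighted likelihoods are 1/5 · 4/33 = 4/165, 1/5 · 0 = 0, 1/5 · 7/55 = 7/275, 1/5 · 2/15 = 2/75, 1/5 · 7/55 = 7/275; with total 28/275.
By Bayes' rule, P(jar C | data) = (7/275) / (28/275) = 1/4.

0.2500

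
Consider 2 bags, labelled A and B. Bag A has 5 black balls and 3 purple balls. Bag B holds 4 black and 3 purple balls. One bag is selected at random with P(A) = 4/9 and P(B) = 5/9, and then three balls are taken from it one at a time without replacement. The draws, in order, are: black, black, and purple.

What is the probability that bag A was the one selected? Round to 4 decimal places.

0.4545

Under each hypothesis, the probability of the observed sequence is: P(data | bag A) = (5/8)(4/7)(3/6) = 5/28; P(data | bag B) = (4/7)(3/6)(3/5) = 6/35.
Multiplying each by its prior: 4/9 · 5/28 = 5/63, 5/9 · 6/35 = 2/21; with total 11/63.
Hence P(bag A | data) = (5/63) / (11/63) = 5/11.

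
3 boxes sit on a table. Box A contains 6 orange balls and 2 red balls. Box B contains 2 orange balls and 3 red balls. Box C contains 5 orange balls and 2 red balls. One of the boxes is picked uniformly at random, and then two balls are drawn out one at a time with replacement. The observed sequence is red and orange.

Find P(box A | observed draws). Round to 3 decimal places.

Under each hypothesis, the probability of the observed sequence is: P(data | box A) = (2/8)(6/8) = 0.1875; P(data | box B) = (3/5)(2/5) = 0.24; P(data | box C) = (2/7)(5/7) = 0.20408.
Weighting by the prior gives 1/3 · 0.1875 = 0.0625, 1/3 · 0.24 = 0.08, 1/3 · 0.20408 = 0.068027; with total 0.21053.
So P(box A | data) = (0.0625) / (0.21053) = 0.29687.

0.297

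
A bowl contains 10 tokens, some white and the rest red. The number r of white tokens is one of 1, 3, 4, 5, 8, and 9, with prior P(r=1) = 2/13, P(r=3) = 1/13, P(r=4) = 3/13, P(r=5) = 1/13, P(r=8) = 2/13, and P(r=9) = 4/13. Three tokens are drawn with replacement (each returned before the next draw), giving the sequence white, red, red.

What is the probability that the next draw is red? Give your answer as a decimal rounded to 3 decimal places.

Compute the likelihood of the observed sequence for each case: P(data | r = 1) = (1/10)(9/10)(9/10) = 0.081; P(data | r = 3) = (3/10)(7/10)(7/10) = 0.147; P(data | r = 4) = (4/10)(6/10)(6/10) = 0.144; P(data | r = 5) = (5/10)(5/10)(5/10) = 0.125; P(data | r = 8) = (8/10)(2/10)(2/10) = 0.032; P(data | r = 9) = (9/10)(1/10)(1/10) = 0.009.
Multiplying each by its prior: 2/13 · 0.081 = 0.012462, 1/13 · 0.147 = 0.011308, 3/13 · 0.144 = 0.033231, 1/13 · 0.125 = 0.0096154, 2/13 · 0.032 = 0.0049231, 4/13 · 0.009 = 0.0027692; these sum to 0.074308.
The posterior is then P(r = 1 | data) = 0.1677, P(r = 3 | data) = 0.15217, P(r = 4 | data) = 0.4472, P(r = 5 | data) = 0.1294, P(r = 8 | data) = 0.066253, P(r = 9 | data) = 0.037267.
So P(red next | data) = Σ P(red next | H) P(H | data) = (9/10)(0.1677) + (7/10)(0.15217) + (3/5)(0.4472) + (1/2)(0.1294) + (1/5)(0.066253) + (1/10)(0.037267) = 0.60745.

0.607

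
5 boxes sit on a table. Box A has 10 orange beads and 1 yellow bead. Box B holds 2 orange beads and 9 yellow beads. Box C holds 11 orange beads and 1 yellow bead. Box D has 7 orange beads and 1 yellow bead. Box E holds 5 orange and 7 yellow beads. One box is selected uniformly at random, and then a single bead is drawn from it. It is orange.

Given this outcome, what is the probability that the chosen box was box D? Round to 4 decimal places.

0.2652

Under each hypothesis, the probability of this draw is: P(data | box A) = (10/11) = 0.90909; P(data | box B) = (2/11) = 0.18182; P(data | box C) = (11/12) = 0.91667; P(data | box D) = (7/8) = 0.875; P(data | box E) = (5/12) = 0.41667.
Multiplying each by its prior: 1/5 · 0.90909 = 0.18182, 1/5 · 0.18182 = 0.036364, 1/5 · 0.91667 = 0.18333, 1/5 · 0.875 = 0.175, 1/5 · 0.41667 = 0.083333; with total 0.65985.
Therefore the posterior P(box D | data) = (0.175) / (0.65985) = 0.26521.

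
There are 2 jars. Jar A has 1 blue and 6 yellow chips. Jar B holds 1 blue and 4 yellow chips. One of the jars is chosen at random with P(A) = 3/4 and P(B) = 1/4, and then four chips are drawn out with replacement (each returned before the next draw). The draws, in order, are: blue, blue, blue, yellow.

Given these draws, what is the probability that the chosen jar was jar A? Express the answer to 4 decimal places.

The likelihood of the observed sequence under each hypothesis: P(data | jar A) = (1/7)(1/7)(1/7)(6/7) = 0.002499; P(data | jar B) = (1/5)(1/5)(1/5)(4/5) = 0.0064.
Weighting by the prior gives 3/4 · 0.002499 = 0.0018742, 1/4 · 0.0064 = 0.0016; these sum to 0.0034742.
So P(jar A | data) = (0.0018742) / (0.0034742) = 0.53946.

0.5395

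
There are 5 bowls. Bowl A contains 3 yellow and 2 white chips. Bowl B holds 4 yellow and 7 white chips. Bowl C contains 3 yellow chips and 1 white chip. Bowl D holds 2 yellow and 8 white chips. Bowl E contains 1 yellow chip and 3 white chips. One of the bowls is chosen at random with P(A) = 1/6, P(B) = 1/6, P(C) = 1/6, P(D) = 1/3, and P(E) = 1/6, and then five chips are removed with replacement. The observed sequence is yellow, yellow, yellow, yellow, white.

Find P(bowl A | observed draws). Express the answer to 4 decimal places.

For each hypothesis, P(data | H) works out to: P(data | bowl A) = (3/5)(3/5)(3/5)(3/5)(2/5) = 0.05184; P(data | bowl B) = (4/11)(4/11)(4/11)(4/11)(7/11) = 0.011127; P(data | bowl C) = (3/4)(3/4)(3/4)(3/4)(1/4) = 0.079102; P(data | bowl D) = (2/10)(2/10)(2/10)(2/10)(8/10) = 0.00128; P(data | bowl E) = (1/4)(1/4)(1/4)(1/4)(3/4) = 0.0029297.
Multiplying each by its prior: 1/6 · 0.05184 = 0.00864, 1/6 · 0.011127 = 0.0018545, 1/6 · 0.079102 = 0.013184, 1/3 · 0.00128 = 0.00042667, 1/6 · 0.0029297 = 0.00048828; summing to 0.024593.
So P(bowl A | data) = (0.00864) / (0.024593) = 0.35132.

0.3513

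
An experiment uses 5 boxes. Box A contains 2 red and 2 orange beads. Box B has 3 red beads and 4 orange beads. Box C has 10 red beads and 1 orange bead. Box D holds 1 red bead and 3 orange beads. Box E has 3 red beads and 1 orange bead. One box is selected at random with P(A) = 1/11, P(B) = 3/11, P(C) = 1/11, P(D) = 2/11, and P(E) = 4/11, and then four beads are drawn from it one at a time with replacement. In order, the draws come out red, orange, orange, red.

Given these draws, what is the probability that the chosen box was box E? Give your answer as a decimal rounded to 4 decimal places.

Compute the likelihood of the observed sequence for each case: P(data | box A) = (2/4)(2/4)(2/4)(2/4) = 0.0625; P(data | box B) = (3/7)(4/7)(4/7)(3/7) = 0.059975; P(data | box C) = (10/11)(1/11)(1/11)(10/11) = 0.0068301; P(data | box D) = (1/4)(3/4)(3/4)(1/4) = 0.035156; P(data | box E) = (3/4)(1/4)(1/4)(3/4) = 0.035156.
Multiplying each by its prior: 1/11 · 0.0625 = 0.0056818, 3/11 · 0.059975 = 0.016357, 1/11 · 0.0068301 = 0.00062092, 2/11 · 0.035156 = 0.006392, 4/11 · 0.035156 = 0.012784; with total 0.041836.
So P(box E | data) = (0.012784) / (0.041836) = 0.30558.

0.3056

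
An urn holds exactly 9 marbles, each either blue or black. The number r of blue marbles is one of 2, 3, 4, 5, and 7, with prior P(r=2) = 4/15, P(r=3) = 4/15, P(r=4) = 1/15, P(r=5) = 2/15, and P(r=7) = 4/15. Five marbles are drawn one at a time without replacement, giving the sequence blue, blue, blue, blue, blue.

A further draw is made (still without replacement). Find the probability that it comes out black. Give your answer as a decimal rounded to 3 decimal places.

0.512

Under each hypothesis, the probability of the observed sequence is: P(data | r = 2) = (2/9)(1/8)(0/7) = 0; P(data | r = 3) = (3/9)(2/8)(1/7)(0/6) = 0; P(data | r = 4) = (4/9)(3/8)(2/7)(1/6)(0/5) = 0; P(data | r = 5) = (5/9)(4/8)(3/7)(2/6)(1/5) = 1/126; P(data | r = 7) = (7/9)(6/8)(5/7)(4/6)(3/5) = 1/6.
Weighting by the prior gives 4/15 · 0 = 0, 4/15 · 0 = 0, 1/15 · 0 = 0, 2/15 · 1/126 = 1/945, 4/15 · 1/6 = 2/45; with total 43/945.
Normalising, the posterior is P(r = 2 | data) = 0, P(r = 3 | data) = 0, P(r = 4 | data) = 0, P(r = 5 | data) = 1/43, P(r = 7 | data) = 42/43.
Averaging over the posterior, P(black next | data) = (1)(1/43) + (1/2)(42/43) = 22/43.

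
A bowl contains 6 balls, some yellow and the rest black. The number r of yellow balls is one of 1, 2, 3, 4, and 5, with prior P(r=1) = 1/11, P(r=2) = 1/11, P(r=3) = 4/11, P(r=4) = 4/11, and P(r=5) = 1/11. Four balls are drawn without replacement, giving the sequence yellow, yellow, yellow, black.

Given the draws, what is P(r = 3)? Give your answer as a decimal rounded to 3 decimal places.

The likelihood of the observed sequence under each hypothesis: P(data | r = 1) = (1/6)(0/5) = 0; P(data | r = 2) = (2/6)(1/5)(0/4) = 0; P(data | r = 3) = (3/6)(2/5)(1/4)(3/3) = 1/20; P(data | r = 4) = (4/6)(3/5)(2/4)(2/3) = 2/15; P(data | r = 5) = (5/6)(4/5)(3/4)(1/3) = 1/6.
Multiplying each by its prior: 1/11 · 0 = 0, 1/11 · 0 = 0, 4/11 · 1/20 = 1/55, 4/11 · 2/15 = 8/165, 1/11 · 1/6 = 1/66; with total 9/110.
By Bayes' rule, P(r = 3 | data) = (1/55) / (9/110) = 2/9.

0.222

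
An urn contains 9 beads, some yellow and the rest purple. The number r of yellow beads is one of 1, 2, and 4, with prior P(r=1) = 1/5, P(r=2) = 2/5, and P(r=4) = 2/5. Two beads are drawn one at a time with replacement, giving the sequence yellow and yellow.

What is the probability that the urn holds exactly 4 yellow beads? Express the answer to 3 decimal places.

0.780

For each hypothesis, P(data | H) works out to: P(data | r = 1) = (1/9)(1/9) = 1/81; P(data | r = 2) = (2/9)(2/9) = 4/81; P(data | r = 4) = (4/9)(4/9) = 16/81.
Multiplying each by its prior: 1/5 · 1/81 = 1/405, 2/5 · 4/81 = 8/405, 2/5 · 16/81 = 32/405; these sum to 41/405.
By Bayes' rule, P(r = 4 | data) = (32/405) / (41/405) = 32/41.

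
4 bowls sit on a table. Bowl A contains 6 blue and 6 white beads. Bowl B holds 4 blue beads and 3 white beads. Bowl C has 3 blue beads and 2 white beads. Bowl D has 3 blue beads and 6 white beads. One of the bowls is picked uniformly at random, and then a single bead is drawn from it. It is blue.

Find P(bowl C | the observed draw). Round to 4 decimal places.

Under each hypothesis, the probability of this draw is: P(data | bowl A) = (6/12) = 1/2; P(data | bowl B) = (4/7) = 4/7; P(data | bowl C) = (3/5) = 3/5; P(data | bowl D) = (3/9) = 1/3.
Multiplying each by its prior: 1/4 · 1/2 = 1/8, 1/4 · 4/7 = 1/7, 1/4 · 3/5 = 3/20, 1/4 · 1/3 = 1/12; these sum to 421/840.
So P(bowl C | data) = (3/20) / (421/840) = 126/421.

0.2993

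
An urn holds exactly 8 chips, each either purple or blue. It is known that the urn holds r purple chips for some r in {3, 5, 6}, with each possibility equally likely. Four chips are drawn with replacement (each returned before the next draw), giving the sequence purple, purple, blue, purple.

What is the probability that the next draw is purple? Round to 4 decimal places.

For each hypothesis, P(data | H) works out to: P(data | r = 3) = (3/8)(3/8)(5/8)(3/8) = 0.032959; P(data | r = 5) = (5/8)(5/8)(3/8)(5/8) = 0.091553; P(data | r = 6) = (6/8)(6/8)(2/8)(6/8) = 0.10547.
Multiplying each by its prior: 1/3 · 0.032959 = 0.010986, 1/3 · 0.091553 = 0.030518, 1/3 · 0.10547 = 0.035156; these sum to 0.07666.
The posterior is then P(r = 3 | data) = 0.14331, P(r = 5 | data) = 0.39809, P(r = 6 | data) = 0.4586.
Averaging over the posterior, P(purple next | data) = (3/8)(0.14331) + (5/8)(0.39809) + (3/4)(0.4586) = 0.6465.

0.6465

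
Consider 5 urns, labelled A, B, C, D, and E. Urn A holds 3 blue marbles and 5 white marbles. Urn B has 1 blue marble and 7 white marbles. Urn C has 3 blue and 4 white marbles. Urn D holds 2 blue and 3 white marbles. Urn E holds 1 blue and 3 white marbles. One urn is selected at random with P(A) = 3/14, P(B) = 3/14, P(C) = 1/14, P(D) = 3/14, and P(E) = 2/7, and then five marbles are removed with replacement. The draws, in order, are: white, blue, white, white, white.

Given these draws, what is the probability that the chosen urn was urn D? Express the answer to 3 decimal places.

The likelihood of the observed sequence under each hypothesis: P(data | urn A) = (5/8)(3/8)(5/8)(5/8)(5/8) = 0.05722; P(data | urn B) = (7/8)(1/8)(7/8)(7/8)(7/8) = 0.073273; P(data | urn C) = (4/7)(3/7)(4/7)(4/7)(4/7) = 0.045695; P(data | urn D) = (3/5)(2/5)(3/5)(3/5)(3/5) = 0.05184; P(data | urn E) = (3/4)(1/4)(3/4)(3/4)(3/4) = 0.079102.
Multiplying each by its prior: 3/14 · 0.05722 = 0.012262, 3/14 · 0.073273 = 0.015701, 1/14 · 0.045695 = 0.0032639, 3/14 · 0.05184 = 0.011109, 2/7 · 0.079102 = 0.0226; summing to 0.064936.
Hence P(urn D | data) = (0.011109) / (0.064936) = 0.17107.

0.171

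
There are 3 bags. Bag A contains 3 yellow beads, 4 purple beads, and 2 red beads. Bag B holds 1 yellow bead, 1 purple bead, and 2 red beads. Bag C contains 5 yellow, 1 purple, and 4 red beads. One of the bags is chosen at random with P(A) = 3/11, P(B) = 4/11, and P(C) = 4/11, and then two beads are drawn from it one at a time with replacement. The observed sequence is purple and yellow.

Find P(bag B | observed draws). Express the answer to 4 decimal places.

0.2795

Compute the likelihood of the observed sequence for each case: P(data | bag A) = (4/9)(3/9) = 0.14815; P(data | bag B) = (1/4)(1/4) = 0.0625; P(data | bag C) = (1/10)(5/10) = 0.05.
The prior-weighted likelihoods are 3/11 · 0.14815 = 0.040404, 4/11 · 0.0625 = 0.022727, 4/11 · 0.05 = 0.018182; with total 0.081313.
Therefore the posterior P(bag B | data) = (0.022727) / (0.081313) = 0.2795.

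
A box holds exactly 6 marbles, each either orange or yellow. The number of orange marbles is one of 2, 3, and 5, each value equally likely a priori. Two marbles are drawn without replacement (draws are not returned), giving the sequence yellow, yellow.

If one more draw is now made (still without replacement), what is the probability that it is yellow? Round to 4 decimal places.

Under each hypothesis, the probability of the observed sequence is: P(data | r = 2) = (4/6)(3/5) = 2/5; P(data | r = 3) = (3/6)(2/5) = 1/5; P(data | r = 5) = (1/6)(0/5) = 0.
The prior-weighted likelihoods are 1/3 · 2/5 = 2/15, 1/3 · 1/5 = 1/15, 1/3 · 0 = 0; with total 1/5.
Normalising, the posterior is P(r = 2 | data) = 2/3, P(r = 3 | data) = 1/3, P(r = 5 | data) = 0.
Averaging over the posterior, P(yellow next | data) = (1/2)(2/3) + (1/4)(1/3) = 5/12.

0.4167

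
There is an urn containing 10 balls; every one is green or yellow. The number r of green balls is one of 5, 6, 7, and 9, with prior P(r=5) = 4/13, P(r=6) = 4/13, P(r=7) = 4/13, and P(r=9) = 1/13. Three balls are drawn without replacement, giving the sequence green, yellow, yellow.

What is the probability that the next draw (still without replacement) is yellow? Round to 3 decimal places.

0.324

Under each hypothesis, the probability of the observed sequence is: P(data | r = 5) = (5/10)(5/9)(4/8) = 0.13889; P(data | r = 6) = (6/10)(4/9)(3/8) = 0.1; P(data | r = 7) = (7/10)(3/9)(2/8) = 0.058333; P(data | r = 9) = (9/10)(1/9)(0/8) = 0.
The prior-weighted likelihoods are 4/13 · 0.13889 = 0.042735, 4/13 · 0.1 = 0.030769, 4/13 · 0.058333 = 0.017949, 1/13 · 0 = 0; these sum to 0.091453.
The posterior is then P(r = 5 | data) = 0.46729, P(r = 6 | data) = 0.33645, P(r = 7 | data) = 0.19626, P(r = 9 | data) = 0.
Averaging over the posterior, P(yellow next | data) = (3/7)(0.46729) + (2/7)(0.33645) + (1/7)(0.19626) = 0.32443.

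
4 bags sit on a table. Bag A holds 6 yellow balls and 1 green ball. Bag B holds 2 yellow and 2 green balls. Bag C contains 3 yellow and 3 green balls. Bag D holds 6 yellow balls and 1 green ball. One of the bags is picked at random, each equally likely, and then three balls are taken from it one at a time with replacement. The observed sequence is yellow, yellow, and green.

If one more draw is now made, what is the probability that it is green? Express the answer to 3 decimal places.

For each hypothesis, P(data | H) works out to: P(data | bag A) = (6/7)(6/7)(1/7) = 0.10496; P(data | bag B) = (2/4)(2/4)(2/4) = 0.125; P(data | bag C) = (3/6)(3/6)(3/6) = 0.125; P(data | bag D) = (6/7)(6/7)(1/7) = 0.10496.
Weighting by the prior gives 1/4 · 0.10496 = 0.026239, 1/4 · 0.125 = 0.03125, 1/4 · 0.125 = 0.03125, 1/4 · 0.10496 = 0.026239; with total 0.11498.
The posterior is then P(bag A | data) = 0.22821, P(bag B | data) = 0.27179, P(bag C | data) = 0.27179, P(bag D | data) = 0.22821.
Averaging over the posterior, P(green next | data) = (1/7)(0.22821) + (1/2)(0.27179) + (1/2)(0.27179) + (1/7)(0.22821) = 0.33699.

0.337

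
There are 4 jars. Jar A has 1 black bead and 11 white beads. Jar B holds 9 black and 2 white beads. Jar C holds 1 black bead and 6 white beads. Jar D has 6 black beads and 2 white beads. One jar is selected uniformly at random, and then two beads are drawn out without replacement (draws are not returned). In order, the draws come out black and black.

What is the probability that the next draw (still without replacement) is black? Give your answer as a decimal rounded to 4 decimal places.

0.7278

Under each hypothesis, the probability of the observed sequence is: P(data | jar A) = (1/12)(0/11) = 0; P(data | jar B) = (9/11)(8/10) = 0.65455; P(data | jar C) = (1/7)(0/6) = 0; P(data | jar D) = (6/8)(5/7) = 0.53571.
Multiplying each by its prior: 1/4 · 0 = 0, 1/4 · 0.65455 = 0.16364, 1/4 · 0 = 0, 1/4 · 0.53571 = 0.13393; summing to 0.29756.
Dividing through by the total gives posterior P(jar A | data) = 0, P(jar B | data) = 0.54992, P(jar C | data) = 0, P(jar D | data) = 0.45008.
The predictive probability is P(black next | data) = (7/9)(0.54992) + (2/3)(0.45008) = 0.72777.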